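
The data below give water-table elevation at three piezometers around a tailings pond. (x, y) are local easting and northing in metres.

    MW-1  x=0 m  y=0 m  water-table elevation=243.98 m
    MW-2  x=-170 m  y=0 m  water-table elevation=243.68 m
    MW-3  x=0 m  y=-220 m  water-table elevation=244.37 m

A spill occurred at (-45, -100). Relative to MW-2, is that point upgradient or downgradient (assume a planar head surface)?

∂h/∂x = (243.68 − 243.98) / (-170 − 0) = +0.001765
∂h/∂y = (244.37 − 243.98) / (-220 − 0) = -0.001773
Head at (-45, -100) = 243.98 + (+0.001765)·(-45) + (-0.001773)·(-100) = 244.08 m.
That is higher than the 243.68 m at MW-2, so the point is upgradient.

upgradient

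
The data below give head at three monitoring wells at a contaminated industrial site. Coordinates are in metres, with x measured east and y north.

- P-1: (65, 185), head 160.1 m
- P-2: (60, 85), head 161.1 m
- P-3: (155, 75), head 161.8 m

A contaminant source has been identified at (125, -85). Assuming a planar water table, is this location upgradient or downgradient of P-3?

Differences from P-1: to P-2 (Δx, Δy, Δh) = (-5, -100, +1.0); to P-3 = (90, -110, +1.7).
Determinant of the coordinate differences = (-5)·(-110) − 90·(-100) = 9550.
∂h/∂x = [(+1.0)·(-110) − (+1.7)·(-100)] / 9550 = +0.006283
∂h/∂y = [(-5)·(+1.7) − 90·(+1.0)] / 9550 = -0.01031
Head at (125, -85) = 160.1 + (+0.006283)·(60) + (-0.01031)·(-270) = 163.26 m.
That is higher than the 161.8 m at P-3, so the point is upgradient.

upgradient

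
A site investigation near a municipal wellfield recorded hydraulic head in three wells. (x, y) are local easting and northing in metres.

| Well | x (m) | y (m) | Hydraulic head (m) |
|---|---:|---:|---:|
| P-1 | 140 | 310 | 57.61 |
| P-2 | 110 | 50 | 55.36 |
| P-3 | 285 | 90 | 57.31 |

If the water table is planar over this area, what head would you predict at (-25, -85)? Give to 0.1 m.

With h = a·x + b·y + c and P-1 as origin, the differences give:
  (-30)·a + (-260)·b = -2.25
  145·a + (-220)·b = -0.30
Eliminate b (×(-220) and ×(-260), subtract): 44300·a = 417.000 → a = ∂h/∂x = +0.009413
Back-substitute: b = ∂h/∂y = +0.007568.
h(-25, -85) = 57.61 + (+0.009413)·(-165) + (+0.007568)·(-395) = 57.61 -1.553 -2.989 = 53.068 m.

53.1 m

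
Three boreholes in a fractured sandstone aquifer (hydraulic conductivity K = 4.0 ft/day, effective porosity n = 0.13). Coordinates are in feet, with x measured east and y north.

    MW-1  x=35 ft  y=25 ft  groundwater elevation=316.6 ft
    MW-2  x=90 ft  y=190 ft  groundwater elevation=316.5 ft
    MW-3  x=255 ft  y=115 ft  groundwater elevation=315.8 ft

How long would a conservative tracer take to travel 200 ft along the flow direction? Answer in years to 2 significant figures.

Taking MW-1 as reference: MW-2−MW-1 = (55, 165, -0.1); MW-3−MW-1 = (220, 90, -0.8).
Determinant of the coordinate differences = 55·90 − 220·165 = -31350.
∂h/∂x = [(-0.1)·90 − (-0.8)·165] / -31350 = -0.003923
∂h/∂y = [55·(-0.8) − 220·(-0.1)] / -31350 = +0.0007018
|∇h| = √(-0.003923² + 0.0007018²) = 0.003985
Seepage velocity v = K·i/n = 4.0 × 0.003985 / 0.13 = 0.1226 ft/day.
t = 200 / 0.1226 = 1631 days = 4.47 years.

4.5 years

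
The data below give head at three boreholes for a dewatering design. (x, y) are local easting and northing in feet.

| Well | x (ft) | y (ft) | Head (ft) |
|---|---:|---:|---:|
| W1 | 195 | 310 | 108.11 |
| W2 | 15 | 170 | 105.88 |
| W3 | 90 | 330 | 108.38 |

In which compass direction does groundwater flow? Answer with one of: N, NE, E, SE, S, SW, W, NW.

S

Taking W1 as reference: W2−W1 = (-180, -140, -2.23); W3−W1 = (-105, 20, +0.27).
Determinant of the coordinate differences = (-180)·20 − (-105)·(-140) = -18300.
∂h/∂x = [(-2.23)·20 − (+0.27)·(-140)] / -18300 = +0.0003716
∂h/∂y = [(-180)·(+0.27) − (-105)·(-2.23)] / -18300 = +0.01545
Flow = −∇h = (-0.0003716 east, -0.01545 north), which points south.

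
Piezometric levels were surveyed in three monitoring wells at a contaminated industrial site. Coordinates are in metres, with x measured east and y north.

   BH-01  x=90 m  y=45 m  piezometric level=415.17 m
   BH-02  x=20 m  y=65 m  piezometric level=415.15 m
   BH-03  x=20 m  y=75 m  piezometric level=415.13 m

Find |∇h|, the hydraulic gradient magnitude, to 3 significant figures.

Differences from BH-01: to BH-02 (Δx, Δy, Δh) = (-70, 20, -0.02); to BH-03 = (-70, 30, -0.04).
Determinant of the coordinate differences = (-70)·30 − (-70)·20 = -700.
∂h/∂x = [(-0.02)·30 − (-0.04)·20] / -700 = -0.0002857
∂h/∂y = [(-70)·(-0.04) − (-70)·(-0.02)] / -700 = -0.002000
|∇h| = √(-0.0002857² + -0.002000²) = 0.00202

0.00202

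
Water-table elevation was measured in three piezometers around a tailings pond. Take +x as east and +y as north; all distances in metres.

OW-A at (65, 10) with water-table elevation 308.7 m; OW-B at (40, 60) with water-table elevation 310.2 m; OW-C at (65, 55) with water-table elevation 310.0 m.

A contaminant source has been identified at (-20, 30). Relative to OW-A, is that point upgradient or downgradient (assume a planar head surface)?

upgradient

With h = a·x + b·y + c and OW-A as origin, the differences give:
  (-25)·a + 50·b = +1.5
  0·a + 45·b = +1.3
Eliminate b (×45 and ×50, subtract): -1125·a = 2.50 → a = ∂h/∂x = -0.002222
Back-substitute: b = ∂h/∂y = +0.02889.
Head at (-20, 30) = 308.7 + (-0.002222)·(-85) + (+0.02889)·(20) = 309.47 m.
That is higher than the 308.7 m at OW-A, so the point is upgradient.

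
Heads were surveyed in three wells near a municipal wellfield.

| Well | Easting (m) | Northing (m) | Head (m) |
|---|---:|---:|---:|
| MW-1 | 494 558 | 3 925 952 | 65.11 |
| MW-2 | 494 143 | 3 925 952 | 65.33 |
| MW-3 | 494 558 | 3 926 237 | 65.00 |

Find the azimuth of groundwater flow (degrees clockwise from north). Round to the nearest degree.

∂h/∂x = (65.33 − 65.11) / (494143 − 494558) = -0.0005301
∂h/∂y = (65.00 − 65.11) / (3926237 − 3925952) = -0.0003860
Flow direction (−∇h) has components (+0.0005301 E, +0.0003860 N).
Azimuth = atan2(E, N) = atan2(+0.0005301, +0.0003860) = 53.9° ≈ 054°.

054°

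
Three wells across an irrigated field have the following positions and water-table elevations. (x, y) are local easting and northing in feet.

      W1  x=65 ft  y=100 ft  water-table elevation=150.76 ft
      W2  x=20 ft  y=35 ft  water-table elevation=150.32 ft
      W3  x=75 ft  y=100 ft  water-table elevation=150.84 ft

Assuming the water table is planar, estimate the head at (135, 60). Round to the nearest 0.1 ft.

Taking W1 as reference: W2−W1 = (-45, -65, -0.44); W3−W1 = (10, 0, +0.08).
Determinant of the coordinate differences = (-45)·0 − 10·(-65) = 650.
∂h/∂x = [(-0.44)·0 − (+0.08)·(-65)] / 650 = +0.008000
∂h/∂y = [(-45)·(+0.08) − 10·(-0.44)] / 650 = +0.001231
h(135, 60) = 150.76 + (+0.008000)·(70) + (+0.001231)·(-40) = 150.76 +0.560 -0.049 = 151.271 ft.

151.3 ft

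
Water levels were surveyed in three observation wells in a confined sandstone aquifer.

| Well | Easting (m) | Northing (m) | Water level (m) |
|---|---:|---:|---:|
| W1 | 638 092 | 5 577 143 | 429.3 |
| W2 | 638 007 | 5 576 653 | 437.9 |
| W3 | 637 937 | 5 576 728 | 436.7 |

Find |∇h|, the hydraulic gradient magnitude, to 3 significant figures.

0.0174

Taking W1 as reference: W2−W1 = (-85, -490, +8.6); W3−W1 = (-155, -415, +7.4).
Determinant of the coordinate differences = (-85)·(-415) − (-155)·(-490) = -40675.
∂h/∂x = [(+8.6)·(-415) − (+7.4)·(-490)] / -40675 = -0.001401
∂h/∂y = [(-85)·(+7.4) − (-155)·(+8.6)] / -40675 = -0.01731
|∇h| = √(-0.001401² + -0.01731²) = 0.01737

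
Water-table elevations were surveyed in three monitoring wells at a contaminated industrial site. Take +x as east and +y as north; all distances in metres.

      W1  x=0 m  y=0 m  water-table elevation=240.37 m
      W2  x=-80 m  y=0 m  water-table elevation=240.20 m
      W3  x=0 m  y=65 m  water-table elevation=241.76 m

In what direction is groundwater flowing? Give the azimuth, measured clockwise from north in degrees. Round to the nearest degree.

∂h/∂x = (240.20 − 240.37) / (-80 − 0) = +0.002125
∂h/∂y = (241.76 − 240.37) / (65 − 0) = +0.02138
Flow direction (−∇h) has components (-0.002125 E, -0.02138 N).
Azimuth = atan2(E, N) = atan2(-0.002125, -0.02138) = 185.7° ≈ 186°.

186°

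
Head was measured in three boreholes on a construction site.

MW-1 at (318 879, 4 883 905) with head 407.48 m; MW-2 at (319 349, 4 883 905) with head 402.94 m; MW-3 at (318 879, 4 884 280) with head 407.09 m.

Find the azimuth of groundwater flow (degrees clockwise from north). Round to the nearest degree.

084°

∂h/∂x = (402.94 − 407.48) / (319349 − 318879) = -0.009660
∂h/∂y = (407.09 − 407.48) / (4884280 − 4883905) = -0.001040
Flow direction (−∇h) has components (+0.009660 E, +0.001040 N).
Azimuth = atan2(E, N) = atan2(+0.009660, +0.001040) = 83.9° ≈ 084°.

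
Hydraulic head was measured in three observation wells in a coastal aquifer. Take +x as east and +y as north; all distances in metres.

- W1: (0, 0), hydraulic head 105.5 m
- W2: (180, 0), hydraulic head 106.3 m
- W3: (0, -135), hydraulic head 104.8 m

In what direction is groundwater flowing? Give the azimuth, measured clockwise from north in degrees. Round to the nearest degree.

∂h/∂x = (106.3 − 105.5) / (180 − 0) = +0.004444
∂h/∂y = (104.8 − 105.5) / (-135 − 0) = +0.005185
Flow direction (−∇h) has components (-0.004444 E, -0.005185 N).
Azimuth = atan2(E, N) = atan2(-0.004444, -0.005185) = 220.6° ≈ 221°.

221°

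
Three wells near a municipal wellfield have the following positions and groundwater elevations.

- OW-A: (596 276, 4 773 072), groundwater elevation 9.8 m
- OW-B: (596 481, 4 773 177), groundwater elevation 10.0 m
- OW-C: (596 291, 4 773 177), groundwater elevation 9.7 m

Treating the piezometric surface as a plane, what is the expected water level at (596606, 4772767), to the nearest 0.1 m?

Differences from OW-A: to OW-B (Δx, Δy, Δh) = (205, 105, +0.2); to OW-C = (15, 105, -0.1).
Determinant of the coordinate differences = 205·105 − 15·105 = 19950.
∂h/∂x = [(+0.2)·105 − (-0.1)·105] / 19950 = +0.001579
∂h/∂y = [205·(-0.1) − 15·(+0.2)] / 19950 = -0.001178
h(596606, 4772767) = 9.8 + (+0.001579)·(330) + (-0.001178)·(-305) = 9.8 +0.521 +0.359 = 10.680 m.

10.7 m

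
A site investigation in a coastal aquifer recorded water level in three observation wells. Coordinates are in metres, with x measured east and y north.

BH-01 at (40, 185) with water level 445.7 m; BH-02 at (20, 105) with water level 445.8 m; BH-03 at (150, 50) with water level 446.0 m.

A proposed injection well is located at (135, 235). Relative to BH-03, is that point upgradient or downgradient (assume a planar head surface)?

downgradient

Three-point gradient (reference BH-01): Δ to BH-02 = (-20, -80, +0.1), Δ to BH-03 = (110, -135, +0.3).
∂h/∂x = +0.0009130, ∂h/∂y = -0.001478 (det = 11500).
Head at (135, 235) = 445.7 + (+0.0009130)·(95) + (-0.001478)·(50) = 445.71 m.
That is lower than the 446.0 m at BH-03, so the point is downgradient.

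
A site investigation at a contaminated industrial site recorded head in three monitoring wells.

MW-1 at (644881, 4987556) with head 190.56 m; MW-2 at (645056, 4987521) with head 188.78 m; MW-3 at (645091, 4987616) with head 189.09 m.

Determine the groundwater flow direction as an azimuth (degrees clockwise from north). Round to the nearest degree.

Differences from MW-1: to MW-2 (Δx, Δy, Δh) = (175, -35, -1.78); to MW-3 = (210, 60, -1.47).
Solve a·Δx + b·Δy = Δh: det = 175·60 − 210·(-35) = 17850.
∂h/∂x = [(-1.78)·60 − (-1.47)·(-35)] / 17850 = -0.008866
∂h/∂y = [175·(-1.47) − 210·(-1.78)] / 17850 = +0.006529
Flow direction (−∇h) has components (+0.008866 E, -0.006529 N).
Azimuth = atan2(E, N) = atan2(+0.008866, -0.006529) = 126.4° ≈ 126°.

126°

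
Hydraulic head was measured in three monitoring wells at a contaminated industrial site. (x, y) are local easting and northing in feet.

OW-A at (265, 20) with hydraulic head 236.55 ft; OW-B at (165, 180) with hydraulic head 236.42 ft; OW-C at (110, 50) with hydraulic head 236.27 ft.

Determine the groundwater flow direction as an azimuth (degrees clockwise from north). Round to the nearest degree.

With h = a·x + b·y + c and OW-A as origin, the differences give:
  (-100)·a + 160·b = -0.13
  (-155)·a + 30·b = -0.28
Eliminate b (×30 and ×160, subtract): 21800·a = 40.900 → a = ∂h/∂x = +0.001876
Back-substitute: b = ∂h/∂y = +0.0003601.
Flow direction (−∇h) has components (-0.001876 E, -0.0003601 N).
Azimuth = atan2(E, N) = atan2(-0.001876, -0.0003601) = 259.1° ≈ 259°.

259°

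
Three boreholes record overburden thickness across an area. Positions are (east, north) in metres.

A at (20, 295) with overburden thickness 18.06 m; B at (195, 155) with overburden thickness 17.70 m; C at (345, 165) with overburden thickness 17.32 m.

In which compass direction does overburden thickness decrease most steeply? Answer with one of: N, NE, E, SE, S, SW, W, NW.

E

With d = a·x + b·y + c and A as origin, the differences give:
  175·a + (-140)·b = -0.36
  325·a + (-130)·b = -0.74
Eliminate b (×(-130) and ×(-140), subtract): 22750·a = -56.800 → a = ∂d/∂x = -0.002497
Back-substitute: b = ∂d/∂y = -0.0005495.
Steepest decrease is along −∇f = (+0.002497 E, +0.0005495 N) → east.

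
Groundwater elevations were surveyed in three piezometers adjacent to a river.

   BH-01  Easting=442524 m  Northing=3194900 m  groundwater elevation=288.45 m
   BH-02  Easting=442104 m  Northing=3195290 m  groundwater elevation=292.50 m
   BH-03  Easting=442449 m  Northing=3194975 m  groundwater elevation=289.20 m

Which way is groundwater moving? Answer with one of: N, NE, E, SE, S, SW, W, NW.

With h = a·x + b·y + c and BH-01 as origin, the differences give:
  (-420)·a + 390·b = +4.05
  (-75)·a + 75·b = +0.75
Eliminate b (×75 and ×390, subtract): -2250·a = 11.250 → a = ∂h/∂x = -0.005000
Back-substitute: b = ∂h/∂y = +0.005000.
Flow = −∇h = (+0.005000 east, -0.005000 north), which points southeast.

SE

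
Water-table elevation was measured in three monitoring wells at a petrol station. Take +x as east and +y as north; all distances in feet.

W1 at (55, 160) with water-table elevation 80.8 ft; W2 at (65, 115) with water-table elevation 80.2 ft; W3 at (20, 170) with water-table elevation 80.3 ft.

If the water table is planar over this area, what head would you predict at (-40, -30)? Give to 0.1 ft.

75.6 ft

With h = a·x + b·y + c and W1 as origin, the differences give:
  10·a + (-45)·b = -0.6
  (-35)·a + 10·b = -0.5
Eliminate b (×10 and ×(-45), subtract): -1475·a = -28.50 → a = ∂h/∂x = +0.01932
Back-substitute: b = ∂h/∂y = +0.01763.
h(-40, -30) = 80.8 + (+0.01932)·(-95) + (+0.01763)·(-190) = 80.8 -1.836 -3.349 = 75.615 ft.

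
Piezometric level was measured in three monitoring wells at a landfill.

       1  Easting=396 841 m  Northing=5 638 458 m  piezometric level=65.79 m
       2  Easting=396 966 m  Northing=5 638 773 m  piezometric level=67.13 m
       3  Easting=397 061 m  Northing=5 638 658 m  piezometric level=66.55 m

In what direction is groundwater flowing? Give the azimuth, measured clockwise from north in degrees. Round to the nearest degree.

Differences from 1: to 2 (Δx, Δy, Δh) = (125, 315, +1.34); to 3 = (220, 200, +0.76).
Solve a·Δx + b·Δy = Δh: det = 125·200 − 220·315 = -44300.
∂h/∂x = [(+1.34)·200 − (+0.76)·315] / -44300 = -0.0006456
∂h/∂y = [125·(+0.76) − 220·(+1.34)] / -44300 = +0.004510
Flow direction (−∇h) has components (+0.0006456 E, -0.004510 N).
Azimuth = atan2(E, N) = atan2(+0.0006456, -0.004510) = 171.9° ≈ 172°.

172°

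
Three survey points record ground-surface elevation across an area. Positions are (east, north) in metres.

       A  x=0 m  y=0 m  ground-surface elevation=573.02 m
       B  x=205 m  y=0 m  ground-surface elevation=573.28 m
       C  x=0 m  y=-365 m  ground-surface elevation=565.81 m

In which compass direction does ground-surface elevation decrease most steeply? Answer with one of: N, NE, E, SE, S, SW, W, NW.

∂z/∂x = (573.28 − 573.02) / (205 − 0) = +0.001268
∂z/∂y = (565.81 − 573.02) / (-365 − 0) = +0.01975
Steepest decrease is along −∇f = (-0.001268 E, -0.01975 N) → south.

S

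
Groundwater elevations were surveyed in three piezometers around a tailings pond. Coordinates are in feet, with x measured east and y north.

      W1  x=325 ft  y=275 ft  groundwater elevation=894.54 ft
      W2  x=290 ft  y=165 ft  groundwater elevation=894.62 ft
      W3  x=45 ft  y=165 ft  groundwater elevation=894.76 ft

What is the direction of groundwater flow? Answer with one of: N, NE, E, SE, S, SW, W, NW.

NE

Taking W1 as reference: W2−W1 = (-35, -110, +0.08); W3−W1 = (-280, -110, +0.22).
Solve a·Δx + b·Δy = Δh: det = (-35)·(-110) − (-280)·(-110) = -26950.
∂h/∂x = [(+0.08)·(-110) − (+0.22)·(-110)] / -26950 = -0.0005714
∂h/∂y = [(-35)·(+0.22) − (-280)·(+0.08)] / -26950 = -0.0005455
Flow = −∇h = (+0.0005714 east, +0.0005455 north), which points northeast.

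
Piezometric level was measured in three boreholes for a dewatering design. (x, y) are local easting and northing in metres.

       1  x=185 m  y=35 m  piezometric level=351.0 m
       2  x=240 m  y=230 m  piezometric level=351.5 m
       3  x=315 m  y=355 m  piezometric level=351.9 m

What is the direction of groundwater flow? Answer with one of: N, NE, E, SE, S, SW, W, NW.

SW

Differences from 1: to 2 (Δx, Δy, Δh) = (55, 195, +0.5); to 3 = (130, 320, +0.9).
Solve a·Δx + b·Δy = Δh: det = 55·320 − 130·195 = -7750.
∂h/∂x = [(+0.5)·320 − (+0.9)·195] / -7750 = +0.002000
∂h/∂y = [55·(+0.9) − 130·(+0.5)] / -7750 = +0.002000
Flow = −∇h = (-0.002000 east, -0.002000 north), which points southwest.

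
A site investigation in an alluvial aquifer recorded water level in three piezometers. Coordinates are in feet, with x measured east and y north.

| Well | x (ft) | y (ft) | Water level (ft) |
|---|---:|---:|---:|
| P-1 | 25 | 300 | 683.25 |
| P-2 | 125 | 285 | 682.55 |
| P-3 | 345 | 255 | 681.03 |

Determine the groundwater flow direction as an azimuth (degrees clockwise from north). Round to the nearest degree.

138°

Taking P-1 as reference: P-2−P-1 = (100, -15, -0.70); P-3−P-1 = (320, -45, -2.22).
Solve a·Δx + b·Δy = Δh: det = 100·(-45) − 320·(-15) = 300.
∂h/∂x = [(-0.70)·(-45) − (-2.22)·(-15)] / 300 = -0.006000
∂h/∂y = [100·(-2.22) − 320·(-0.70)] / 300 = +0.006667
Flow direction (−∇h) has components (+0.006000 E, -0.006667 N).
Azimuth = atan2(E, N) = atan2(+0.006000, -0.006667) = 138.0° ≈ 138°.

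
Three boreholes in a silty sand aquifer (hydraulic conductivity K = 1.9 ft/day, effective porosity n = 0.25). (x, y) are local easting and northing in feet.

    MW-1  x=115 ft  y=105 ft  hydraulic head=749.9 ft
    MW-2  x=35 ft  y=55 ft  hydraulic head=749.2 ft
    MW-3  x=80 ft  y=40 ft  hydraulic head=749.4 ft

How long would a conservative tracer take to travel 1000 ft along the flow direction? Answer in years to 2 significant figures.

Three-point gradient (reference MW-1): Δ to MW-2 = (-80, -50, -0.7), Δ to MW-3 = (-35, -65, -0.5).
∂h/∂x = +0.005942, ∂h/∂y = +0.004493 (det = 3450).
|∇h| = √(0.005942² + 0.004493²) = 0.007449
Seepage velocity v = K·i/n = 1.9 × 0.007449 / 0.25 = 0.05661 ft/day.
t = 1000 / 0.05661 = 1.766e+04 days = 48.4 years.

48 years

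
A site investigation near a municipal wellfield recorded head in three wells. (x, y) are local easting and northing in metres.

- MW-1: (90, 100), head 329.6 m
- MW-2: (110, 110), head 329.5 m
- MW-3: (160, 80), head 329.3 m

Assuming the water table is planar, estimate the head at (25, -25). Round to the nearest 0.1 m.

Differences from MW-1: to MW-2 (Δx, Δy, Δh) = (20, 10, -0.1); to MW-3 = (70, -20, -0.3).
Determinant of the coordinate differences = 20·(-20) − 70·10 = -1100.
∂h/∂x = [(-0.1)·(-20) − (-0.3)·10] / -1100 = -0.004545
∂h/∂y = [20·(-0.3) − 70·(-0.1)] / -1100 = -0.0009091
h(25, -25) = 329.6 + (-0.004545)·(-65) + (-0.0009091)·(-125) = 329.6 +0.295 +0.114 = 330.009 m.

330.0 m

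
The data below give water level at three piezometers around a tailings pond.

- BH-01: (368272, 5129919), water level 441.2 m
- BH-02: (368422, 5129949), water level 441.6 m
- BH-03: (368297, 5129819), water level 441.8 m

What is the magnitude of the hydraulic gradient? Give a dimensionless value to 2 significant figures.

0.0063

With h = a·x + b·y + c and BH-01 as origin, the differences give:
  150·a + 30·b = +0.4
  25·a + (-100)·b = +0.6
Eliminate b (×(-100) and ×30, subtract): -15750·a = -58.00 → a = ∂h/∂x = +0.003683
Back-substitute: b = ∂h/∂y = -0.005079.
|∇h| = √(0.003683² + -0.005079²) = 0.006274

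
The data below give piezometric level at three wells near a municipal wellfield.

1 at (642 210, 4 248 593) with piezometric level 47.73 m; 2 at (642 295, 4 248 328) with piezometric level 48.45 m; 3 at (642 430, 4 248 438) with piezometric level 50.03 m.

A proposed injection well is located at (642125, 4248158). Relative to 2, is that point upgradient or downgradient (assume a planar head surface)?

downgradient

Three-point gradient (reference 1): Δ to 2 = (85, -265, +0.72), Δ to 3 = (220, -155, +2.30).
∂h/∂x = +0.01103, ∂h/∂y = +0.0008222 (det = 45125).
Head at (642125, 4248158) = 47.73 + (+0.01103)·(-85) + (+0.0008222)·(-435) = 46.43 m.
That is lower than the 48.45 m at 2, so the point is downgradient.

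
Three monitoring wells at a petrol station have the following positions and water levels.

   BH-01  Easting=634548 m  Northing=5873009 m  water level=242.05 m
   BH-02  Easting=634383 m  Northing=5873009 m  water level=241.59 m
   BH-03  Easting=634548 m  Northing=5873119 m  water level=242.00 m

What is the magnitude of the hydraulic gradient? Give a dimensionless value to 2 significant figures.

∂h/∂x = (241.59 − 242.05) / (634383 − 634548) = +0.002788
∂h/∂y = (242.00 − 242.05) / (5873119 − 5873009) = -0.0004545
|∇h| = √(0.002788² + -0.0004545²) = 0.002825

0.0028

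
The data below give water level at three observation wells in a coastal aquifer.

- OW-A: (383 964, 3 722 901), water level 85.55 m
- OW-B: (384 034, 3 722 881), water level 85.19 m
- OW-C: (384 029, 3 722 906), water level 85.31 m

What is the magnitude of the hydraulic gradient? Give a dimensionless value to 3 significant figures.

With h = a·x + b·y + c and OW-A as origin, the differences give:
  70·a + (-20)·b = -0.36
  65·a + 5·b = -0.24
Eliminate b (×5 and ×(-20), subtract): 1650·a = -6.600 → a = ∂h/∂x = -0.004000
Back-substitute: b = ∂h/∂y = +0.004000.
|∇h| = √(-0.004000² + 0.004000²) = 0.005657

0.00566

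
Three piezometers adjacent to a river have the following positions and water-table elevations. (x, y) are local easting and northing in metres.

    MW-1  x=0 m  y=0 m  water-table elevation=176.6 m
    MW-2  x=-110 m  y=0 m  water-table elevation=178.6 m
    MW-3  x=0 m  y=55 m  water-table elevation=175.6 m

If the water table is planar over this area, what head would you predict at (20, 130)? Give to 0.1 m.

∂h/∂x = (178.6 − 176.6) / (-110 − 0) = -0.01818
∂h/∂y = (175.6 − 176.6) / (55 − 0) = -0.01818
h(20, 130) = 176.6 + (-0.01818)·(20) + (-0.01818)·(130) = 176.6 -0.364 -2.364 = 173.873 m.

173.9 m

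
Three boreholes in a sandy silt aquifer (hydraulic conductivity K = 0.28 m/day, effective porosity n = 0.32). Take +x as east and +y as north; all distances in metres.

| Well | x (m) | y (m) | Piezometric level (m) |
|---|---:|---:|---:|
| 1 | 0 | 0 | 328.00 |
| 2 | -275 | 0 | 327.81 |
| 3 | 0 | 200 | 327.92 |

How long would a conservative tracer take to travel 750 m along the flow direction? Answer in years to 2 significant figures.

2900 years

∂h/∂x = (327.81 − 328.00) / (-275 − 0) = +0.0006909
∂h/∂y = (327.92 − 328.00) / (200 − 0) = -0.0004000
|∇h| = √(0.0006909² + -0.0004000²) = 0.0007983
Seepage velocity v = K·i/n = 0.28 × 0.0007983 / 0.32 = 0.0006985 m/day.
t = 750 / 0.0006985 = 1.074e+06 days = 2.94e+03 years.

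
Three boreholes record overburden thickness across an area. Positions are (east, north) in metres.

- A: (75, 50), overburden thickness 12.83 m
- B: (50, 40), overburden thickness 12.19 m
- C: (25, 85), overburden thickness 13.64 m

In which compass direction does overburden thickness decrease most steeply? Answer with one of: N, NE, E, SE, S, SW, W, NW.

Taking A as reference: B−A = (-25, -10, -0.64); C−A = (-50, 35, +0.81).
Determinant of the coordinate differences = (-25)·35 − (-50)·(-10) = -1375.
∂d/∂x = [(-0.64)·35 − (+0.81)·(-10)] / -1375 = +0.01040
∂d/∂y = [(-25)·(+0.81) − (-50)·(-0.64)] / -1375 = +0.03800
Steepest decrease is along −∇f = (-0.01040 E, -0.03800 N) → south.

S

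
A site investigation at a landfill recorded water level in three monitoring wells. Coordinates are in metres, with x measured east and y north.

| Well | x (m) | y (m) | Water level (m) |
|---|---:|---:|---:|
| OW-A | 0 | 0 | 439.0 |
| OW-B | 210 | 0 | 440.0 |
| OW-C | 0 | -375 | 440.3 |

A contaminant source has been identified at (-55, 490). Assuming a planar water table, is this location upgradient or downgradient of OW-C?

∂h/∂x = (440.0 − 439.0) / (210 − 0) = +0.004762
∂h/∂y = (440.3 − 439.0) / (-375 − 0) = -0.003467
Head at (-55, 490) = 439.0 + (+0.004762)·(-55) + (-0.003467)·(490) = 437.04 m.
That is lower than the 440.3 m at OW-C, so the point is downgradient.

downgradient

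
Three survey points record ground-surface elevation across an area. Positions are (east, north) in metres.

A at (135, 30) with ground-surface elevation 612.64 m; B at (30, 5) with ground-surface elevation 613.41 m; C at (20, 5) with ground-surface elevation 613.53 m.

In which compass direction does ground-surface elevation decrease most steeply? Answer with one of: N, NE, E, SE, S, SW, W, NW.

Differences from A: to B (Δx, Δy, Δh) = (-105, -25, +0.77); to C = (-115, -25, +0.89).
Determinant of the coordinate differences = (-105)·(-25) − (-115)·(-25) = -250.
∂z/∂x = [(+0.77)·(-25) − (+0.89)·(-25)] / -250 = -0.01200
∂z/∂y = [(-105)·(+0.89) − (-115)·(+0.77)] / -250 = +0.01960
Steepest decrease is along −∇f = (+0.01200 E, -0.01960 N) → southeast.

SE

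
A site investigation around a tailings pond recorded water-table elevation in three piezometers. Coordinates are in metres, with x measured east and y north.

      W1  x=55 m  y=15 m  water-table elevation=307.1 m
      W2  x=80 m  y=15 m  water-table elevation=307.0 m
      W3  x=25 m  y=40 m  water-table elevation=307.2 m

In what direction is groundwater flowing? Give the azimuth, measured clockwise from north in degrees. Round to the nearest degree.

Differences from W1: to W2 (Δx, Δy, Δh) = (25, 0, -0.1); to W3 = (-30, 25, +0.1).
Solve a·Δx + b·Δy = Δh: det = 25·25 − (-30)·0 = 625.
∂h/∂x = [(-0.1)·25 − (+0.1)·0] / 625 = -0.004000
∂h/∂y = [25·(+0.1) − (-30)·(-0.1)] / 625 = -0.0008000
Flow direction (−∇h) has components (+0.004000 E, +0.0008000 N).
Azimuth = atan2(E, N) = atan2(+0.004000, +0.0008000) = 78.7° ≈ 079°.

079°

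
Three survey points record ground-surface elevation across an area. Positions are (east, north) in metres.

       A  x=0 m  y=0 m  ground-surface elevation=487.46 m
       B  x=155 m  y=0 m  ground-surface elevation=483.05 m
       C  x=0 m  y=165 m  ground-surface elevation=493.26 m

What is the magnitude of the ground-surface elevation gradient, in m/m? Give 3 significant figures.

∂z/∂x = (483.05 − 487.46) / (155 − 0) = -0.02845
∂z/∂y = (493.26 − 487.46) / (165 − 0) = +0.03515
|∇f| = √(-0.02845² + 0.03515²) = 0.04522 m/m

0.0452 m/m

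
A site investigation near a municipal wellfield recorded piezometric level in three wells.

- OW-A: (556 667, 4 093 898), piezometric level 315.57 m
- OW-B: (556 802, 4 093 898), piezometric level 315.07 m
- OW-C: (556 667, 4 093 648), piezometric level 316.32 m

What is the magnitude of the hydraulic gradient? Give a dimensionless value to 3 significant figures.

0.00477

∂h/∂x = (315.07 − 315.57) / (556802 − 556667) = -0.003704
∂h/∂y = (316.32 − 315.57) / (4093648 − 4093898) = -0.003000
|∇h| = √(-0.003704² + -0.003000²) = 0.004767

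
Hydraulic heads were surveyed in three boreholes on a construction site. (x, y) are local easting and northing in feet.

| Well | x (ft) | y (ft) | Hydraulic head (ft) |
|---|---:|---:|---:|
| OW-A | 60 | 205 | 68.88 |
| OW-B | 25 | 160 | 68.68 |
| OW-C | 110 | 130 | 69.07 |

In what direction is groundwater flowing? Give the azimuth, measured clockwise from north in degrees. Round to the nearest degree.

262°

Three-point gradient (reference OW-A): Δ to OW-B = (-35, -45, -0.20), Δ to OW-C = (50, -75, +0.19).
∂h/∂x = +0.004831, ∂h/∂y = +0.0006872 (det = 4875).
Flow direction (−∇h) has components (-0.004831 E, -0.0006872 N).
Azimuth = atan2(E, N) = atan2(-0.004831, -0.0006872) = 261.9° ≈ 262°.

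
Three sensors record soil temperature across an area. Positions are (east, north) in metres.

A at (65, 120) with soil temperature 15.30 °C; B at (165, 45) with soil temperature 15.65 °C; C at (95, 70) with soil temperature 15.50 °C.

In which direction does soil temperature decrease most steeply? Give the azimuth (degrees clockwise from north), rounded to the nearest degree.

Three-point gradient (reference A): Δ to B = (100, -75, +0.35), Δ to C = (30, -50, +0.20).
∂T/∂x = +0.0009091, ∂T/∂y = -0.003455 (det = -2750).
Steepest decrease is along −∇f: components (-0.0009091 E, +0.003455 N).
Azimuth = atan2(-0.0009091, +0.003455) = 345.3° ≈ 345°.

345°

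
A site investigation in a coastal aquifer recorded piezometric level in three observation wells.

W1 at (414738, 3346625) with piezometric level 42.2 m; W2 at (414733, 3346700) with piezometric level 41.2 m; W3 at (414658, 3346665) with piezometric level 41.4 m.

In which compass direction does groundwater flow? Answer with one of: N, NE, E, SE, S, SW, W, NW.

Three-point gradient (reference W1): Δ to W2 = (-5, 75, -1.0), Δ to W3 = (-80, 40, -0.8).
∂h/∂x = +0.003448, ∂h/∂y = -0.01310 (det = 5800).
Flow = −∇h = (-0.003448 east, +0.01310 north), which points north.

N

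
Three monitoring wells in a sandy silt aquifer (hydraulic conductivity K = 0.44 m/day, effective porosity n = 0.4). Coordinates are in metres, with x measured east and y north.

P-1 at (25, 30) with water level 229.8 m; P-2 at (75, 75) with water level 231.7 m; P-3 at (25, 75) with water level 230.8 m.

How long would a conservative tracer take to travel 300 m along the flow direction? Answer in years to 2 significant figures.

With h = a·x + b·y + c and P-1 as origin, the differences give:
  50·a + 45·b = +1.9
  0·a + 45·b = +1.0
Eliminate b (×45 and ×45, subtract): 2250·a = 40.50 → a = ∂h/∂x = +0.01800
Back-substitute: b = ∂h/∂y = +0.02222.
|∇h| = √(0.01800² + 0.02222²) = 0.0286
Seepage velocity v = K·i/n = 0.44 × 0.0286 / 0.4 = 0.03146 m/day.
t = 300 / 0.03146 = 9536 days = 26.1 years.

26 years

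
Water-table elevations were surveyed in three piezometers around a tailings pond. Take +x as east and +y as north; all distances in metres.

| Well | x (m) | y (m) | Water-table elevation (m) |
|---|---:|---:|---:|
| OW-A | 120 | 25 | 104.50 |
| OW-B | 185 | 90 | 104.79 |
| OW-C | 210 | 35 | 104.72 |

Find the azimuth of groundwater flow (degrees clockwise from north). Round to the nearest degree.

224°

With h = a·x + b·y + c and OW-A as origin, the differences give:
  65·a + 65·b = +0.29
  90·a + 10·b = +0.22
Eliminate b (×10 and ×65, subtract): -5200·a = -11.400 → a = ∂h/∂x = +0.002192
Back-substitute: b = ∂h/∂y = +0.002269.
Flow direction (−∇h) has components (-0.002192 E, -0.002269 N).
Azimuth = atan2(E, N) = atan2(-0.002192, -0.002269) = 224.0° ≈ 224°.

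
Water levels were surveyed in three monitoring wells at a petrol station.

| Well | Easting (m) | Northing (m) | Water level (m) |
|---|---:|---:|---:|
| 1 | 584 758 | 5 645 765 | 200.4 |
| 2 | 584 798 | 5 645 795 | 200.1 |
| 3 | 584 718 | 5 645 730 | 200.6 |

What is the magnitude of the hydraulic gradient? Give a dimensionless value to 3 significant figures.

Differences from 1: to 2 (Δx, Δy, Δh) = (40, 30, -0.3); to 3 = (-40, -35, +0.2).
Determinant of the coordinate differences = 40·(-35) − (-40)·30 = -200.
∂h/∂x = [(-0.3)·(-35) − (+0.2)·30] / -200 = -0.02250
∂h/∂y = [40·(+0.2) − (-40)·(-0.3)] / -200 = +0.02000
|∇h| = √(-0.02250² + 0.02000²) = 0.0301

0.0301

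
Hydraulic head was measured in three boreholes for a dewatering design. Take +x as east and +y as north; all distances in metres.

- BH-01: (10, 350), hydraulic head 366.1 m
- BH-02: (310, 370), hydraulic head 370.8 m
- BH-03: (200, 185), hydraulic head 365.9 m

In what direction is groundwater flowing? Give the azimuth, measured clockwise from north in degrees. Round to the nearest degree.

219°

With h = a·x + b·y + c and BH-01 as origin, the differences give:
  300·a + 20·b = +4.7
  190·a + (-165)·b = -0.2
Eliminate b (×(-165) and ×20, subtract): -53300·a = -771.50 → a = ∂h/∂x = +0.01447
Back-substitute: b = ∂h/∂y = +0.01788.
Flow direction (−∇h) has components (-0.01447 E, -0.01788 N).
Azimuth = atan2(E, N) = atan2(-0.01447, -0.01788) = 219.0° ≈ 219°.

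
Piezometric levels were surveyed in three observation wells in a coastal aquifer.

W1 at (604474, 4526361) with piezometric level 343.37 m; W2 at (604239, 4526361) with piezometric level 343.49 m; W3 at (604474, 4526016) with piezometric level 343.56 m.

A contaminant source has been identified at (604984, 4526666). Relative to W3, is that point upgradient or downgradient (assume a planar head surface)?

downgradient

∂h/∂x = (343.49 − 343.37) / (604239 − 604474) = -0.0005106
∂h/∂y = (343.56 − 343.37) / (4526016 − 4526361) = -0.0005507
Head at (604984, 4526666) = 343.37 + (-0.0005106)·(510) + (-0.0005507)·(305) = 342.94 m.
That is lower than the 343.56 m at W3, so the point is downgradient.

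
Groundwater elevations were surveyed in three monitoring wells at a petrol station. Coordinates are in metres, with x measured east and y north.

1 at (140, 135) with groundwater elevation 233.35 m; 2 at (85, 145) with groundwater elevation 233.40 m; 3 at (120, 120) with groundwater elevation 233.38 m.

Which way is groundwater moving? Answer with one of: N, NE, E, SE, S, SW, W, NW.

NE

With h = a·x + b·y + c and 1 as origin, the differences give:
  (-55)·a + 10·b = +0.05
  (-20)·a + (-15)·b = +0.03
Eliminate b (×(-15) and ×10, subtract): 1025·a = -1.050 → a = ∂h/∂x = -0.001024
Back-substitute: b = ∂h/∂y = -0.0006341.
Flow = −∇h = (+0.001024 east, +0.0006341 north), which points northeast.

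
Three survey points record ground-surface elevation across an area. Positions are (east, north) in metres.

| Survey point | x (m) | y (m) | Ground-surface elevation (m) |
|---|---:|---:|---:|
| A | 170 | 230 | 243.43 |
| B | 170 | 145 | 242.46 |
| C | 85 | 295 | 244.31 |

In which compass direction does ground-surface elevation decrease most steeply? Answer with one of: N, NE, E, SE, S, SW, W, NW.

Differences from A: to B (Δx, Δy, Δh) = (0, -85, -0.97); to C = (-85, 65, +0.88).
Determinant of the coordinate differences = 0·65 − (-85)·(-85) = -7225.
∂z/∂x = [(-0.97)·65 − (+0.88)·(-85)] / -7225 = -0.001626
∂z/∂y = [0·(+0.88) − (-85)·(-0.97)] / -7225 = +0.01141
Steepest decrease is along −∇f = (+0.001626 E, -0.01141 N) → south.

S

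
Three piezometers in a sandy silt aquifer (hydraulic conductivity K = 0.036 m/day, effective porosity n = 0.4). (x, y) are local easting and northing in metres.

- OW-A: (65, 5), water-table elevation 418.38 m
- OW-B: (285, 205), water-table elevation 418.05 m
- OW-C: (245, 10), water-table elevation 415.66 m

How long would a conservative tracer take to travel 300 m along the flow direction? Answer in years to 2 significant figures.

Differences from OW-A: to OW-B (Δx, Δy, Δh) = (220, 200, -0.33); to OW-C = (180, 5, -2.72).
Solve a·Δx + b·Δy = Δh: det = 220·5 − 180·200 = -34900.
∂h/∂x = [(-0.33)·5 − (-2.72)·200] / -34900 = -0.01554
∂h/∂y = [220·(-2.72) − 180·(-0.33)] / -34900 = +0.01544
|∇h| = √(-0.01554² + 0.01544²) = 0.02191
Seepage velocity v = K·i/n = 0.036 × 0.02191 / 0.4 = 0.001972 m/day.
t = 300 / 0.001972 = 1.521e+05 days = 416 years.

420 years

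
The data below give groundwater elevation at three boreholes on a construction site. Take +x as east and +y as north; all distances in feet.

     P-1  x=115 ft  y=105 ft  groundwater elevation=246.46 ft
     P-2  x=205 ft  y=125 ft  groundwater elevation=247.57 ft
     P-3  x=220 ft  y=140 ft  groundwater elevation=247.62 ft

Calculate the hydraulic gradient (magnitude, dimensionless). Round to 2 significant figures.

0.019

Three-point gradient (reference P-1): Δ to P-2 = (90, 20, +1.11), Δ to P-3 = (105, 35, +1.16).
∂h/∂x = +0.01490, ∂h/∂y = -0.01157 (det = 1050).
|∇h| = √(0.01490² + -0.01157²) = 0.01886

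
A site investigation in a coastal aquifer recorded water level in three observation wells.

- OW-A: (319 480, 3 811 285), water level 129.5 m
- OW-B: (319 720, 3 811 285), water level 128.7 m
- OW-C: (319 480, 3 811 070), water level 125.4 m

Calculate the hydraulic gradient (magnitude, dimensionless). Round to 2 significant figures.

0.019

∂h/∂x = (128.7 − 129.5) / (319720 − 319480) = -0.003333
∂h/∂y = (125.4 − 129.5) / (3811070 − 3811285) = +0.01907
|∇h| = √(-0.003333² + 0.01907²) = 0.01936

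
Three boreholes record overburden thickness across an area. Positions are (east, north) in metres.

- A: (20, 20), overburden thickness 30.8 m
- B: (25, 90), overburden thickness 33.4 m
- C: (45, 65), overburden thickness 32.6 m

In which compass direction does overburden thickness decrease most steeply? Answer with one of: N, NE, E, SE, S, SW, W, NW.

Three-point gradient (reference A): Δ to B = (5, 70, +2.6), Δ to C = (25, 45, +1.8).
∂d/∂x = +0.005902, ∂d/∂y = +0.03672 (det = -1525).
Steepest decrease is along −∇f = (-0.005902 E, -0.03672 N) → south.

S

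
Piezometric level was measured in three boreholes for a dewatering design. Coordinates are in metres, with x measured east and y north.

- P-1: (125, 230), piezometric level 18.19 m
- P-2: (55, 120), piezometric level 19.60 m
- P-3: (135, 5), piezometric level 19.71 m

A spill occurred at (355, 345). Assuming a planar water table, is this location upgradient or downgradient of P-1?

Taking P-1 as reference: P-2−P-1 = (-70, -110, +1.41); P-3−P-1 = (10, -225, +1.52).
Solve a·Δx + b·Δy = Δh: det = (-70)·(-225) − 10·(-110) = 16850.
∂h/∂x = [(+1.41)·(-225) − (+1.52)·(-110)] / 16850 = -0.008905
∂h/∂y = [(-70)·(+1.52) − 10·(+1.41)] / 16850 = -0.007151
Head at (355, 345) = 18.19 + (-0.008905)·(230) + (-0.007151)·(115) = 15.32 m.
That is lower than the 18.19 m at P-1, so the point is downgradient.

downgradient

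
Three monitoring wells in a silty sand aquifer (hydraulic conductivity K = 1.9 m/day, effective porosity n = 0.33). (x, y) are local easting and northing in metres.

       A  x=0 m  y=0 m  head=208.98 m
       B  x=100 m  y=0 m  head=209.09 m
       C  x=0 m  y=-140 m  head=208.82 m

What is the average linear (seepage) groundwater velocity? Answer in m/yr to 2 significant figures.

3.3 m/yr

∂h/∂x = (209.09 − 208.98) / (100 − 0) = +0.001100
∂h/∂y = (208.82 − 208.98) / (-140 − 0) = +0.001143
|∇h| = √(0.001100² + 0.001143²) = 0.001586
Seepage velocity v = K·i/n = 1.9 × 0.001586 / 0.33 = 0.009132 m/day = 3.335 m/yr.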